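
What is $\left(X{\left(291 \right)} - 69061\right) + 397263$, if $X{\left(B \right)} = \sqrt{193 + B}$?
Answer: $328224$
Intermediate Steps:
$\left(X{\left(291 \right)} - 69061\right) + 397263 = \left(\sqrt{193 + 291} - 69061\right) + 397263 = \left(\sqrt{484} - 69061\right) + 397263 = \left(22 - 69061\right) + 397263 = -69039 + 397263 = 328224$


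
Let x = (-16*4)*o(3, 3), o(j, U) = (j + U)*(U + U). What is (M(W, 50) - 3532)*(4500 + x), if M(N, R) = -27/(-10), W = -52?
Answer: -38751714/5 ≈ -7.7503e+6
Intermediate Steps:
o(j, U) = 2*U*(U + j) (o(j, U) = (U + j)*(2*U) = 2*U*(U + j))
M(N, R) = 27/10 (M(N, R) = -27*(-⅒) = 27/10)
x = -2304 (x = (-16*4)*(2*3*(3 + 3)) = -128*3*6 = -64*36 = -2304)
(M(W, 50) - 3532)*(4500 + x) = (27/10 - 3532)*(4500 - 2304) = -35293/10*2196 = -38751714/5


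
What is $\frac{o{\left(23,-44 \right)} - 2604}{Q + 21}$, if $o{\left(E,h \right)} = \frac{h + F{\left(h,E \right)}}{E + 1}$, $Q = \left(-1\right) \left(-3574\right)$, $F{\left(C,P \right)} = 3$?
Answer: $- \frac{62537}{86280} \approx -0.72481$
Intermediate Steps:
$Q = 3574$
$o{\left(E,h \right)} = \frac{3 + h}{1 + E}$ ($o{\left(E,h \right)} = \frac{h + 3}{E + 1} = \frac{3 + h}{1 + E}$)
$\frac{o{\left(23,-44 \right)} - 2604}{Q + 21} = \frac{\frac{3 - 44}{1 + 23} - 2604}{3574 + 21} = \frac{\frac{1}{24} \left(-41\right) - 2604}{3595} = \left(\frac{1}{24} \left(-41\right) - 2604\right) \frac{1}{3595} = \left(- \frac{41}{24} - 2604\right) \frac{1}{3595} = \left(- \frac{62537}{24}\right) \frac{1}{3595} = - \frac{62537}{86280}$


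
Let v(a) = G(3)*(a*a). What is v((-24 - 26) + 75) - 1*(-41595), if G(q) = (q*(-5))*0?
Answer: 41595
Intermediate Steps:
G(q) = 0 (G(q) = -5*q*0 = 0)
v(a) = 0 (v(a) = 0*(a*a) = 0*a² = 0)
v((-24 - 26) + 75) - 1*(-41595) = 0 - 1*(-41595) = 0 + 41595 = 41595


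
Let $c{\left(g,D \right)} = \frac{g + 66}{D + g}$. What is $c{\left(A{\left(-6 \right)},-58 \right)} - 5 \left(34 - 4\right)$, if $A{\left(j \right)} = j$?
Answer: $- \frac{2415}{16} \approx -150.94$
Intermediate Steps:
$c{\left(g,D \right)} = \frac{66 + g}{D + g}$
$c{\left(A{\left(-6 \right)},-58 \right)} - 5 \left(34 - 4\right) = \frac{66 - 6}{-58 - 6} - 5 \left(34 - 4\right) = \frac{1}{-64} \cdot 60 - 150 = \left(- \frac{1}{64}\right) 60 - 150 = - \frac{15}{16} - 150 = - \frac{2415}{16}$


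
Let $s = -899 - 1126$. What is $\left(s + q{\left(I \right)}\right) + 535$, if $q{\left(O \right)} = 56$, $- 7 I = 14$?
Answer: $-1434$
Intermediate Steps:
$I = -2$ ($I = \left(- \frac{1}{7}\right) 14 = -2$)
$s = -2025$ ($s = -899 - 1126 = -2025$)
$\left(s + q{\left(I \right)}\right) + 535 = \left(-2025 + 56\right) + 535 = -1969 + 535 = -1434$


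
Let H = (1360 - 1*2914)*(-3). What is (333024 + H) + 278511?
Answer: 616197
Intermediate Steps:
H = 4662 (H = (1360 - 2914)*(-3) = -1554*(-3) = 4662)
(333024 + H) + 278511 = (333024 + 4662) + 278511 = 337686 + 278511 = 616197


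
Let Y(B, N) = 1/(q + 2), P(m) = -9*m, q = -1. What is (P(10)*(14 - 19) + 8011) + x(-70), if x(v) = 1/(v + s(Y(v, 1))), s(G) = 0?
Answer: 592269/70 ≈ 8461.0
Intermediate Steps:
Y(B, N) = 1 (Y(B, N) = 1/(-1 + 2) = 1/1 = 1)
x(v) = 1/v (x(v) = 1/(v + 0) = 1/v)
(P(10)*(14 - 19) + 8011) + x(-70) = ((-9*10)*(14 - 19) + 8011) + 1/(-70) = (-90*(-5) + 8011) - 1/70 = (450 + 8011) - 1/70 = 8461 - 1/70 = 592269/70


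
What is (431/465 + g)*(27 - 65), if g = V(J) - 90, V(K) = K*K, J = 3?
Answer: 1414892/465 ≈ 3042.8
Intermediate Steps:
V(K) = K**2
g = -81 (g = 3**2 - 90 = 9 - 90 = -81)
(431/465 + g)*(27 - 65) = (431/465 - 81)*(27 - 65) = (431*(1/465) - 81)*(-38) = (431/465 - 81)*(-38) = -37234/465*(-38) = 1414892/465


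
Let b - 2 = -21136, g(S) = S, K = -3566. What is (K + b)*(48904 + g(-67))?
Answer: -1206273900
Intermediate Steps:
b = -21134 (b = 2 - 21136 = -21134)
(K + b)*(48904 + g(-67)) = (-3566 - 21134)*(48904 - 67) = -24700*48837 = -1206273900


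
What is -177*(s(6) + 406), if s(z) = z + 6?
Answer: -73986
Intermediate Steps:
s(z) = 6 + z
-177*(s(6) + 406) = -177*((6 + 6) + 406) = -177*(12 + 406) = -177*418 = -73986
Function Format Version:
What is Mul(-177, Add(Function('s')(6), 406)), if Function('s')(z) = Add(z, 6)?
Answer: -73986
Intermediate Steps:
Function('s')(z) = Add(6, z)
Mul(-177, Add(Function('s')(6), 406)) = Mul(-177, Add(Add(6, 6), 406)) = Mul(-177, Add(12, 406)) = Mul(-177, 418) = -73986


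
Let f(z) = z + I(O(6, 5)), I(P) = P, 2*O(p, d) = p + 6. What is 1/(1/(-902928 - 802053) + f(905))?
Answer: 1704981/1553237690 ≈ 0.0010977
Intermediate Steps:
O(p, d) = 3 + p/2 (O(p, d) = (p + 6)/2 = (6 + p)/2 = 3 + p/2)
f(z) = 6 + z (f(z) = z + (3 + (1/2)*6) = z + (3 + 3) = z + 6 = 6 + z)
1/(1/(-902928 - 802053) + f(905)) = 1/(1/(-902928 - 802053) + (6 + 905)) = 1/(1/(-1704981) + 911) = 1/(-1/1704981 + 911) = 1/(1553237690/1704981) = 1704981/1553237690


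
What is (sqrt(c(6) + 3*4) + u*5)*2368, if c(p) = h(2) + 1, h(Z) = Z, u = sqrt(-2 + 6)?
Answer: 23680 + 2368*sqrt(15) ≈ 32851.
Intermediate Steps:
u = 2 (u = sqrt(4) = 2)
c(p) = 3 (c(p) = 2 + 1 = 3)
(sqrt(c(6) + 3*4) + u*5)*2368 = (sqrt(3 + 3*4) + 2*5)*2368 = (sqrt(3 + 12) + 10)*2368 = (sqrt(15) + 10)*2368 = (10 + sqrt(15))*2368 = 23680 + 2368*sqrt(15)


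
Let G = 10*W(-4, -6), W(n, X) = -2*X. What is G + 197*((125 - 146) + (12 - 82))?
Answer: -17807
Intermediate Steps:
G = 120 (G = 10*(-2*(-6)) = 10*12 = 120)
G + 197*((125 - 146) + (12 - 82)) = 120 + 197*((125 - 146) + (12 - 82)) = 120 + 197*(-21 - 70) = 120 + 197*(-91) = 120 - 17927 = -17807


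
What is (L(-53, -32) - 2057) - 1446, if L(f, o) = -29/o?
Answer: -112067/32 ≈ -3502.1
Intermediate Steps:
(L(-53, -32) - 2057) - 1446 = (-29/(-32) - 2057) - 1446 = (-29*(-1/32) - 2057) - 1446 = (29/32 - 2057) - 1446 = -65795/32 - 1446 = -112067/32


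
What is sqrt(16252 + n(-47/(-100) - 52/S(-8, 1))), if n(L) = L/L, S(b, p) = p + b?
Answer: sqrt(16253) ≈ 127.49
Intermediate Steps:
S(b, p) = b + p
n(L) = 1
sqrt(16252 + n(-47/(-100) - 52/S(-8, 1))) = sqrt(16252 + 1) = sqrt(16253)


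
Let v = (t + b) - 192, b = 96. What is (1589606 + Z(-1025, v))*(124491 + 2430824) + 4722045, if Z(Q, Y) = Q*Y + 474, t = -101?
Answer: 4579141978620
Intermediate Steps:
v = -197 (v = (-101 + 96) - 192 = -5 - 192 = -197)
Z(Q, Y) = 474 + Q*Y
(1589606 + Z(-1025, v))*(124491 + 2430824) + 4722045 = (1589606 + (474 - 1025*(-197)))*(124491 + 2430824) + 4722045 = (1589606 + (474 + 201925))*2555315 + 4722045 = (1589606 + 202399)*2555315 + 4722045 = 1792005*2555315 + 4722045 = 4579137256575 + 4722045 = 4579141978620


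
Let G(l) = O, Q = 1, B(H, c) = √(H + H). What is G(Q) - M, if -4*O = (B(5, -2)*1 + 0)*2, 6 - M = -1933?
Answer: -1939 - √10/2 ≈ -1940.6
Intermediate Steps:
M = 1939 (M = 6 - 1*(-1933) = 6 + 1933 = 1939)
B(H, c) = √2*√H (B(H, c) = √(2*H) = √2*√H)
O = -√10/2 (O = -((√2*√5)*1 + 0)*2/4 = -(√10*1 + 0)*2/4 = -(√10 + 0)*2/4 = -√10*2/4 = -√10/2 ≈ -1.5811)
G(l) = -√10/2
G(Q) - M = -√10/2 - 1*1939 = -√10/2 - 1939 = -1939 - √10/2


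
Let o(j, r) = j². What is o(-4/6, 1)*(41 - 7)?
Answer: 136/9 ≈ 15.111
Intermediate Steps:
o(-4/6, 1)*(41 - 7) = (-4/6)²*(41 - 7) = (-4*⅙)²*34 = (-⅔)²*34 = (4/9)*34 = 136/9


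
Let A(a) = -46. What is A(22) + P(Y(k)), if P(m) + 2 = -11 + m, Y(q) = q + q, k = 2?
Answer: -55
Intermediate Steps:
Y(q) = 2*q
P(m) = -13 + m (P(m) = -2 + (-11 + m) = -13 + m)
A(22) + P(Y(k)) = -46 + (-13 + 2*2) = -46 + (-13 + 4) = -46 - 9 = -55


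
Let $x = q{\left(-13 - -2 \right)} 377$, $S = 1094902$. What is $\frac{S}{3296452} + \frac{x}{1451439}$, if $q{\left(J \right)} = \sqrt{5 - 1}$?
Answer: $\frac{795834494393}{2392299497214} \approx 0.33266$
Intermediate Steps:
$q{\left(J \right)} = 2$ ($q{\left(J \right)} = \sqrt{4} = 2$)
$x = 754$ ($x = 2 \cdot 377 = 754$)
$\frac{S}{3296452} + \frac{x}{1451439} = \frac{1094902}{3296452} + \frac{754}{1451439} = 1094902 \cdot \frac{1}{3296452} + 754 \cdot \frac{1}{1451439} = \frac{547451}{1648226} + \frac{754}{1451439} = \frac{795834494393}{2392299497214}$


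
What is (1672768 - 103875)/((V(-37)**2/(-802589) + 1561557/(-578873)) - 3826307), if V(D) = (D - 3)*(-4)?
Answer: -728903141457157921/1777692412423716352 ≈ -0.41003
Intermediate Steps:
V(D) = 12 - 4*D (V(D) = (-3 + D)*(-4) = 12 - 4*D)
(1672768 - 103875)/((V(-37)**2/(-802589) + 1561557/(-578873)) - 3826307) = (1672768 - 103875)/(((12 - 4*(-37))**2/(-802589) + 1561557/(-578873)) - 3826307) = 1568893/(((12 + 148)**2*(-1/802589) + 1561557*(-1/578873)) - 3826307) = 1568893/((160**2*(-1/802589) - 1561557/578873) - 3826307) = 1568893/((25600*(-1/802589) - 1561557/578873) - 3826307) = 1568893/((-25600/802589 - 1561557/578873) - 3826307) = 1568893/(-1268107619873/464597102197 - 3826307) = 1568893/(-1777692412423716352/464597102197) = 1568893*(-464597102197/1777692412423716352) = -728903141457157921/1777692412423716352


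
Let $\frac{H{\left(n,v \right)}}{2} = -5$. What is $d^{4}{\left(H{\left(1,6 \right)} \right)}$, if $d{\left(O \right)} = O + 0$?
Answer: $10000$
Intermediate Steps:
$H{\left(n,v \right)} = -10$ ($H{\left(n,v \right)} = 2 \left(-5\right) = -10$)
$d{\left(O \right)} = O$
$d^{4}{\left(H{\left(1,6 \right)} \right)} = \left(-10\right)^{4} = 10000$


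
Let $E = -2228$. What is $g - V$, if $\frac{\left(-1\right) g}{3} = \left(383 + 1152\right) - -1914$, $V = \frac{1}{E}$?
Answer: $- \frac{23053115}{2228} \approx -10347.0$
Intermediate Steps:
$V = - \frac{1}{2228}$ ($V = \frac{1}{-2228} = - \frac{1}{2228} \approx -0.00044883$)
$g = -10347$ ($g = - 3 \left(\left(383 + 1152\right) - -1914\right) = - 3 \left(1535 + 1914\right) = \left(-3\right) 3449 = -10347$)
$g - V = -10347 - - \frac{1}{2228} = -10347 + \frac{1}{2228} = - \frac{23053115}{2228}$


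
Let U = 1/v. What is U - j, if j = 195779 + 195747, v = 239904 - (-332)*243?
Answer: -125515405079/320580 ≈ -3.9153e+5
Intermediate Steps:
v = 320580 (v = 239904 - 1*(-80676) = 239904 + 80676 = 320580)
U = 1/320580 ≈ 3.1193e-6
j = 391526
U - j = 1/320580 - 1*391526 = 1/320580 - 391526 = -125515405079/320580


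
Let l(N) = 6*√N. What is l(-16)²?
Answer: -576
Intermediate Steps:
l(-16)² = (6*√(-16))² = (6*(4*I))² = (24*I)² = -576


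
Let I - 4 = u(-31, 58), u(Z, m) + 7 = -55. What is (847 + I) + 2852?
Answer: 3641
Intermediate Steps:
u(Z, m) = -62 (u(Z, m) = -7 - 55 = -62)
I = -58 (I = 4 - 62 = -58)
(847 + I) + 2852 = (847 - 58) + 2852 = 789 + 2852 = 3641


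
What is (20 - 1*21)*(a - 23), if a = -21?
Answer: 44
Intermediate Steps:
(20 - 1*21)*(a - 23) = (20 - 1*21)*(-21 - 23) = (20 - 21)*(-44) = -1*(-44) = 44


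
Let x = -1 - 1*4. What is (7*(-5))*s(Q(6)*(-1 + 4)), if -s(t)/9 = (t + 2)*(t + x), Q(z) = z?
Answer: 81900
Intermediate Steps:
x = -5 (x = -1 - 4 = -5)
s(t) = -9*(-5 + t)*(2 + t) (s(t) = -9*(t + 2)*(t - 5) = -9*(2 + t)*(-5 + t) = -9*(-5 + t)*(2 + t))
(7*(-5))*s(Q(6)*(-1 + 4)) = (7*(-5))*(90 - 9*36*(-1 + 4)**2 + 27*(6*(-1 + 4))) = -35*(90 - 9*(6*3)**2 + 27*(6*3)) = -35*(90 - 9*18**2 + 27*18) = -35*(90 - 9*324 + 486) = -35*(90 - 2916 + 486) = -35*(-2340) = 81900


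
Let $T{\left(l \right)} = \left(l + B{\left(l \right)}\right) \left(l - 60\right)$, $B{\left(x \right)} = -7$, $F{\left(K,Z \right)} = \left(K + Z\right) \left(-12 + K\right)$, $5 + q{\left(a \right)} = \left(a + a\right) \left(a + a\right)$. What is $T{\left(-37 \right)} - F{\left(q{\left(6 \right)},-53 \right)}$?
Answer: $-6654$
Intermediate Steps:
$q{\left(a \right)} = -5 + 4 a^{2}$ ($q{\left(a \right)} = -5 + \left(a + a\right) \left(a + a\right) = -5 + 2 a 2 a = -5 + 4 a^{2}$)
$F{\left(K,Z \right)} = \left(-12 + K\right) \left(K + Z\right)$
$T{\left(l \right)} = \left(-60 + l\right) \left(-7 + l\right)$ ($T{\left(l \right)} = \left(l - 7\right) \left(l - 60\right) = \left(-7 + l\right) \left(-60 + l\right) = \left(-60 + l\right) \left(-7 + l\right)$)
$T{\left(-37 \right)} - F{\left(q{\left(6 \right)},-53 \right)} = \left(420 + \left(-37\right)^{2} - -2479\right) - \left(\left(-5 + 4 \cdot 6^{2}\right)^{2} - 12 \left(-5 + 4 \cdot 6^{2}\right) - -636 + \left(-5 + 4 \cdot 6^{2}\right) \left(-53\right)\right) = \left(420 + 1369 + 2479\right) - \left(\left(-5 + 4 \cdot 36\right)^{2} - 12 \left(-5 + 4 \cdot 36\right) + 636 + \left(-5 + 4 \cdot 36\right) \left(-53\right)\right) = 4268 - \left(\left(-5 + 144\right)^{2} - 12 \left(-5 + 144\right) + 636 + \left(-5 + 144\right) \left(-53\right)\right) = 4268 - \left(139^{2} - 1668 + 636 + 139 \left(-53\right)\right) = 4268 - \left(19321 - 1668 + 636 - 7367\right) = 4268 - 10922 = -6654$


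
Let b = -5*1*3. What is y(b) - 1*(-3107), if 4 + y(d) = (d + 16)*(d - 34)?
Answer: 3054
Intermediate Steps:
b = -15 (b = -5*3 = -15)
y(d) = -4 + (-34 + d)*(16 + d) (y(d) = -4 + (d + 16)*(d - 34) = -4 + (16 + d)*(-34 + d) = -4 + (-34 + d)*(16 + d))
y(b) - 1*(-3107) = (-548 + (-15)**2 - 18*(-15)) - 1*(-3107) = (-548 + 225 + 270) + 3107 = -53 + 3107 = 3054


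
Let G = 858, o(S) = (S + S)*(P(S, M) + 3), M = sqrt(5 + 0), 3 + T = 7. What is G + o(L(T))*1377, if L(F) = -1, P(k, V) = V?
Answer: -7404 - 2754*sqrt(5) ≈ -13562.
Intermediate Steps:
T = 4 (T = -3 + 7 = 4)
M = sqrt(5) ≈ 2.2361
o(S) = 2*S*(3 + sqrt(5)) (o(S) = (S + S)*(sqrt(5) + 3) = (2*S)*(3 + sqrt(5)) = 2*S*(3 + sqrt(5)))
G + o(L(T))*1377 = 858 + (2*(-1)*(3 + sqrt(5)))*1377 = 858 + (-6 - 2*sqrt(5))*1377 = 858 + (-8262 - 2754*sqrt(5)) = -7404 - 2754*sqrt(5)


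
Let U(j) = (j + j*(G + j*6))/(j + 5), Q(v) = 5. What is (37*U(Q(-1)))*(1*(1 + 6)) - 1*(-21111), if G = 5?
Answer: 25773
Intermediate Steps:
U(j) = (j + j*(5 + 6*j))/(5 + j) (U(j) = (j + j*(5 + j*6))/(j + 5) = (j + j*(5 + 6*j))/(5 + j))
(37*U(Q(-1)))*(1*(1 + 6)) - 1*(-21111) = (37*(6*5*(1 + 5)/(5 + 5)))*(1*(1 + 6)) - 1*(-21111) = (37*(6*5*6/10))*(1*7) + 21111 = (37*(6*5*(⅒)*6))*7 + 21111 = (37*18)*7 + 21111 = 666*7 + 21111 = 4662 + 21111 = 25773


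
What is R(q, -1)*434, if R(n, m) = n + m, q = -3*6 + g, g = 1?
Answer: -7812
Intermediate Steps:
q = -17 (q = -3*6 + 1 = -18 + 1 = -17)
R(n, m) = m + n
R(q, -1)*434 = (-1 - 17)*434 = -18*434 = -7812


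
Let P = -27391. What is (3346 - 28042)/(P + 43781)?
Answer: -12348/8195 ≈ -1.5068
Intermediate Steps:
(3346 - 28042)/(P + 43781) = (3346 - 28042)/(-27391 + 43781) = -24696/16390 = -24696*1/16390 = -12348/8195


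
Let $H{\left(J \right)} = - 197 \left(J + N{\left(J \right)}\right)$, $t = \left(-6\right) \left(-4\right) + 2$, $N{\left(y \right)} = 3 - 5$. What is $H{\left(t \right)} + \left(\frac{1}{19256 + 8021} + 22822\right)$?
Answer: $\frac{493550039}{27277} \approx 18094.0$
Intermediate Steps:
$N{\left(y \right)} = -2$ ($N{\left(y \right)} = 3 - 5 = -2$)
$t = 26$ ($t = 24 + 2 = 26$)
$H{\left(J \right)} = 394 - 197 J$ ($H{\left(J \right)} = - 197 \left(J - 2\right) = - 197 \left(-2 + J\right) = 394 - 197 J$)
$H{\left(t \right)} + \left(\frac{1}{19256 + 8021} + 22822\right) = \left(394 - 5122\right) + \left(\frac{1}{19256 + 8021} + 22822\right) = \left(394 - 5122\right) + \left(\frac{1}{27277} + 22822\right) = -4728 + \left(\frac{1}{27277} + 22822\right) = -4728 + \frac{622515695}{27277} = \frac{493550039}{27277}$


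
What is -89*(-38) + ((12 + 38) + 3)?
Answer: 3435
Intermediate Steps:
-89*(-38) + ((12 + 38) + 3) = 3382 + (50 + 3) = 3382 + 53 = 3435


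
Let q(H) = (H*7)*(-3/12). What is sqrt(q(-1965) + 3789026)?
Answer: sqrt(15169859)/2 ≈ 1947.4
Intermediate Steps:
q(H) = -7*H/4 (q(H) = (7*H)*(-3*1/12) = (7*H)*(-1/4) = -7*H/4)
sqrt(q(-1965) + 3789026) = sqrt(-7/4*(-1965) + 3789026) = sqrt(13755/4 + 3789026) = sqrt(15169859/4) = sqrt(15169859)/2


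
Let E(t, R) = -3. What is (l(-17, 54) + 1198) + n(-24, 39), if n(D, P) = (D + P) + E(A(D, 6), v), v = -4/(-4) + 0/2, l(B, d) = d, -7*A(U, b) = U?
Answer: 1264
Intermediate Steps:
A(U, b) = -U/7
v = 1 (v = -4*(-¼) + 0*(½) = 1 + 0 = 1)
n(D, P) = -3 + D + P (n(D, P) = (D + P) - 3 = -3 + D + P)
(l(-17, 54) + 1198) + n(-24, 39) = (54 + 1198) + (-3 - 24 + 39) = 1252 + 12 = 1264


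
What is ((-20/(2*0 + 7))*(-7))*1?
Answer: 20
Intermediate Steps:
((-20/(2*0 + 7))*(-7))*1 = ((-20/(0 + 7))*(-7))*1 = ((-20/7)*(-7))*1 = (((⅐)*(-20))*(-7))*1 = -20/7*(-7)*1 = 20*1 = 20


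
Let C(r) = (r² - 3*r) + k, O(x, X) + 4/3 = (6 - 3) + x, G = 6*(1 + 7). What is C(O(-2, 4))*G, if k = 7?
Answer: 1168/3 ≈ 389.33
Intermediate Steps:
G = 48 (G = 6*8 = 48)
O(x, X) = 5/3 + x (O(x, X) = -4/3 + ((6 - 3) + x) = -4/3 + (3 + x) = 5/3 + x)
C(r) = 7 + r² - 3*r (C(r) = (r² - 3*r) + 7 = 7 + r² - 3*r)
C(O(-2, 4))*G = (7 + (5/3 - 2)² - 3*(5/3 - 2))*48 = (7 + (-⅓)² - 3*(-⅓))*48 = (7 + ⅑ + 1)*48 = (73/9)*48 = 1168/3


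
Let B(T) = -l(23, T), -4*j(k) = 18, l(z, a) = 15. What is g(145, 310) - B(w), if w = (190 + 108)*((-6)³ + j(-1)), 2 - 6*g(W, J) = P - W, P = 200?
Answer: 37/6 ≈ 6.1667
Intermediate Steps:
j(k) = -9/2 (j(k) = -¼*18 = -9/2)
g(W, J) = -33 + W/6 (g(W, J) = ⅓ - (200 - W)/6 = ⅓ + (-100/3 + W/6) = -33 + W/6)
w = -65709 (w = (190 + 108)*((-6)³ - 9/2) = 298*(-216 - 9/2) = 298*(-441/2) = -65709)
B(T) = -15 (B(T) = -1*15 = -15)
g(145, 310) - B(w) = (-33 + (⅙)*145) - 1*(-15) = (-33 + 145/6) + 15 = -53/6 + 15 = 37/6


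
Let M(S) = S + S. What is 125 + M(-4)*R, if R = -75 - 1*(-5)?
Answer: 685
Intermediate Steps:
R = -70 (R = -75 + 5 = -70)
M(S) = 2*S
125 + M(-4)*R = 125 + (2*(-4))*(-70) = 125 - 8*(-70) = 125 + 560 = 685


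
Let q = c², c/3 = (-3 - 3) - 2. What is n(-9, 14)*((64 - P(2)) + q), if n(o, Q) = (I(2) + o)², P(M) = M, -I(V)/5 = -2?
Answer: 638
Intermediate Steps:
I(V) = 10 (I(V) = -5*(-2) = 10)
c = -24 (c = 3*((-3 - 3) - 2) = 3*(-6 - 2) = 3*(-8) = -24)
n(o, Q) = (10 + o)²
q = 576 (q = (-24)² = 576)
n(-9, 14)*((64 - P(2)) + q) = (10 - 9)²*((64 - 1*2) + 576) = 1²*((64 - 2) + 576) = 1*(62 + 576) = 1*638 = 638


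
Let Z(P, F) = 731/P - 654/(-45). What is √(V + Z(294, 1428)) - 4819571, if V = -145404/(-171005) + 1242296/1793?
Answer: -4819571 + √38963268642161682618/234140046 ≈ -4.8195e+6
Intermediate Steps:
Z(P, F) = 218/15 + 731/P (Z(P, F) = 731/P - 654*(-1/45) = 731/P + 218/15 = 218/15 + 731/P)
V = 19336321532/27873815 (V = -145404*(-1/171005) + 1242296*(1/1793) = 145404/171005 + 112936/163 = 19336321532/27873815 ≈ 693.71)
√(V + Z(294, 1428)) - 4819571 = √(19336321532/27873815 + (218/15 + 731/294)) - 4819571 = √(19336321532/27873815 + 25019/1470) - 4819571 = √(1164870705181/1638980322) - 4819571 = √38963268642161682618/234140046 - 4819571 = -4819571 + √38963268642161682618/234140046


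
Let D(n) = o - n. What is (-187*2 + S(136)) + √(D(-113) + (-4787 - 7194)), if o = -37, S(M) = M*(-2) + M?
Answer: -510 + I*√11905 ≈ -510.0 + 109.11*I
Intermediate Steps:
S(M) = -M (S(M) = -2*M + M = -M)
D(n) = -37 - n
(-187*2 + S(136)) + √(D(-113) + (-4787 - 7194)) = (-187*2 - 1*136) + √((-37 - 1*(-113)) + (-4787 - 7194)) = (-374 - 136) + √((-37 + 113) - 11981) = -510 + √(76 - 11981) = -510 + √(-11905) = -510 + I*√11905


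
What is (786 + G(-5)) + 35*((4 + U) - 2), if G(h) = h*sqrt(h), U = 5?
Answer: 1031 - 5*I*sqrt(5) ≈ 1031.0 - 11.18*I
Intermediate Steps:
G(h) = h**(3/2)
(786 + G(-5)) + 35*((4 + U) - 2) = (786 + (-5)**(3/2)) + 35*((4 + 5) - 2) = (786 - 5*I*sqrt(5)) + 35*(9 - 2) = (786 - 5*I*sqrt(5)) + 35*7 = (786 - 5*I*sqrt(5)) + 245 = 1031 - 5*I*sqrt(5)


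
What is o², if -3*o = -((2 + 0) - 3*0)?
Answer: 4/9 ≈ 0.44444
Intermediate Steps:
o = ⅔ (o = -(-1)*((2 + 0) - 3*0)/3 = -(-1)*(2 + 0)/3 = -(-1)*2/3 = -⅓*(-2) = ⅔ ≈ 0.66667)
o² = (⅔)² = 4/9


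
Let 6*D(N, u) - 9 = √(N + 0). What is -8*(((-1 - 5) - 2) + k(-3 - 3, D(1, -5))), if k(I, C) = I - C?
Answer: 376/3 ≈ 125.33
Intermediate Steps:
D(N, u) = 3/2 + √N/6 (D(N, u) = 3/2 + √(N + 0)/6 = 3/2 + √N/6)
-8*(((-1 - 5) - 2) + k(-3 - 3, D(1, -5))) = -8*(((-1 - 5) - 2) + ((-3 - 3) - (3/2 + √1/6))) = -8*((-6 - 2) + (-6 - (3/2 + (⅙)*1))) = -8*(-8 + (-6 - (3/2 + ⅙))) = -8*(-8 + (-6 - 1*5/3)) = -8*(-8 + (-6 - 5/3)) = -8*(-8 - 23/3) = -8*(-47/3) = 376/3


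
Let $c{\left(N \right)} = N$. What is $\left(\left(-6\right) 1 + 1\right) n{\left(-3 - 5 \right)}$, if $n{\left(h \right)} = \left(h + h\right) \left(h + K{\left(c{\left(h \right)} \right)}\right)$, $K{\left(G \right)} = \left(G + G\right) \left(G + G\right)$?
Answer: $19840$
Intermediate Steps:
$K{\left(G \right)} = 4 G^{2}$ ($K{\left(G \right)} = 2 G 2 G = 4 G^{2}$)
$n{\left(h \right)} = 2 h \left(h + 4 h^{2}\right)$ ($n{\left(h \right)} = \left(h + h\right) \left(h + 4 h^{2}\right) = 2 h \left(h + 4 h^{2}\right)$)
$\left(\left(-6\right) 1 + 1\right) n{\left(-3 - 5 \right)} = \left(\left(-6\right) 1 + 1\right) \left(-3 - 5\right)^{2} \left(2 + 8 \left(-3 - 5\right)\right) = \left(-6 + 1\right) \left(-3 - 5\right)^{2} \left(2 + 8 \left(-3 - 5\right)\right) = - 5 \left(-8\right)^{2} \left(2 + 8 \left(-8\right)\right) = - 5 \cdot 64 \left(2 - 64\right) = - 5 \cdot 64 \left(-62\right) = \left(-5\right) \left(-3968\right) = 19840$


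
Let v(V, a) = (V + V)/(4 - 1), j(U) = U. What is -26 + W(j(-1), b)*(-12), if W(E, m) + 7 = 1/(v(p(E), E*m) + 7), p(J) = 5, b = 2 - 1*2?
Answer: 1762/31 ≈ 56.839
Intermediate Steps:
b = 0 (b = 2 - 2 = 0)
v(V, a) = 2*V/3 (v(V, a) = (2*V)/3 = (2*V)*(⅓) = 2*V/3)
W(E, m) = -214/31 (W(E, m) = -7 + 1/((⅔)*5 + 7) = -7 + 1/(10/3 + 7) = -7 + 1/(31/3) = -7 + 3/31 = -214/31)
-26 + W(j(-1), b)*(-12) = -26 - 214/31*(-12) = -26 + 2568/31 = 1762/31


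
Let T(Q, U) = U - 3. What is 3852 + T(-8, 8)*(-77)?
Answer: 3467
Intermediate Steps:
T(Q, U) = -3 + U
3852 + T(-8, 8)*(-77) = 3852 + (-3 + 8)*(-77) = 3852 + 5*(-77) = 3852 - 385 = 3467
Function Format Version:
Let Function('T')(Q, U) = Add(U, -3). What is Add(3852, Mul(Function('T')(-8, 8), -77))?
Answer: 3467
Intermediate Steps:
Function('T')(Q, U) = Add(-3, U)
Add(3852, Mul(Function('T')(-8, 8), -77)) = Add(3852, Mul(Add(-3, 8), -77)) = Add(3852, Mul(5, -77)) = Add(3852, -385) = 3467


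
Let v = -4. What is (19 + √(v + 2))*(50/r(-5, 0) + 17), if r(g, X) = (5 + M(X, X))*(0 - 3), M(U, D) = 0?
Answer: 779/3 + 41*I*√2/3 ≈ 259.67 + 19.328*I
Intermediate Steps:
r(g, X) = -15 (r(g, X) = (5 + 0)*(0 - 3) = 5*(-3) = -15)
(19 + √(v + 2))*(50/r(-5, 0) + 17) = (19 + √(-4 + 2))*(50/(-15) + 17) = (19 + √(-2))*(50*(-1/15) + 17) = (19 + I*√2)*(-10/3 + 17) = (19 + I*√2)*(41/3) = 779/3 + 41*I*√2/3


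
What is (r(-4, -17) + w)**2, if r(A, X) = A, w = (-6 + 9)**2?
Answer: 25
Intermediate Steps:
w = 9 (w = 3**2 = 9)
(r(-4, -17) + w)**2 = (-4 + 9)**2 = 5**2 = 25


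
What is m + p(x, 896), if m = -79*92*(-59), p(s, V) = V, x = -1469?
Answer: 429708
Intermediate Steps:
m = 428812 (m = -7268*(-59) = 428812)
m + p(x, 896) = 428812 + 896 = 429708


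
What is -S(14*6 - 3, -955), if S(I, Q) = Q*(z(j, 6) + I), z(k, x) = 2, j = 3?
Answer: 79265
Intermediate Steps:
S(I, Q) = Q*(2 + I)
-S(14*6 - 3, -955) = -(-955)*(2 + (14*6 - 3)) = -(-955)*(2 + (84 - 3)) = -(-955)*(2 + 81) = -(-955)*83 = -1*(-79265) = 79265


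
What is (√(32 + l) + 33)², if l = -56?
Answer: 1065 + 132*I*√6 ≈ 1065.0 + 323.33*I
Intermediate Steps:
(√(32 + l) + 33)² = (√(32 - 56) + 33)² = (√(-24) + 33)² = (2*I*√6 + 33)² = (33 + 2*I*√6)²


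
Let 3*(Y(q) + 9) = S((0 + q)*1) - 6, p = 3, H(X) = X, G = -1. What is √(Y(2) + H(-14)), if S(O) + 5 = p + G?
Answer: I*√26 ≈ 5.099*I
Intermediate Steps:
S(O) = -3 (S(O) = -5 + (3 - 1) = -5 + 2 = -3)
Y(q) = -12 (Y(q) = -9 + (-3 - 6)/3 = -9 + (⅓)*(-9) = -9 - 3 = -12)
√(Y(2) + H(-14)) = √(-12 - 14) = √(-26) = I*√26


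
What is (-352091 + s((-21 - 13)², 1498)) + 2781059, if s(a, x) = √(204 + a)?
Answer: 2428968 + 4*√85 ≈ 2.4290e+6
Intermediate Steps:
(-352091 + s((-21 - 13)², 1498)) + 2781059 = (-352091 + √(204 + (-21 - 13)²)) + 2781059 = (-352091 + √(204 + (-34)²)) + 2781059 = (-352091 + √(204 + 1156)) + 2781059 = (-352091 + √1360) + 2781059 = (-352091 + 4*√85) + 2781059 = 2428968 + 4*√85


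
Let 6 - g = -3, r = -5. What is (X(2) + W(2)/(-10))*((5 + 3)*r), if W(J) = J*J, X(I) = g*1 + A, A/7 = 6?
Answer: -2024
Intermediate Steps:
A = 42 (A = 7*6 = 42)
g = 9 (g = 6 - 1*(-3) = 6 + 3 = 9)
X(I) = 51 (X(I) = 9*1 + 42 = 9 + 42 = 51)
W(J) = J²
(X(2) + W(2)/(-10))*((5 + 3)*r) = (51 + 2²/(-10))*((5 + 3)*(-5)) = (51 + 4*(-⅒))*(8*(-5)) = (51 - ⅖)*(-40) = (253/5)*(-40) = -2024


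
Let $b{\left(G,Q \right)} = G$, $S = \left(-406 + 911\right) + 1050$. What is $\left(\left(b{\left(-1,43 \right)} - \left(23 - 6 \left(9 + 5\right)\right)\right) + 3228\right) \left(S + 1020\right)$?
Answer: $8466600$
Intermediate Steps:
$S = 1555$ ($S = 505 + 1050 = 1555$)
$\left(\left(b{\left(-1,43 \right)} - \left(23 - 6 \left(9 + 5\right)\right)\right) + 3228\right) \left(S + 1020\right) = \left(\left(-1 - \left(23 - 6 \left(9 + 5\right)\right)\right) + 3228\right) \left(1555 + 1020\right) = \left(\left(-1 - \left(23 - 84\right)\right) + 3228\right) 2575 = \left(\left(-1 - -61\right) + 3228\right) 2575 = \left(\left(-1 + 61\right) + 3228\right) 2575 = \left(60 + 3228\right) 2575 = 3288 \cdot 2575 = 8466600$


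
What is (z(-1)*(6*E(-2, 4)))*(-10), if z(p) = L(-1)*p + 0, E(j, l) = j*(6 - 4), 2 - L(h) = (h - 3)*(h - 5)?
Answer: 5280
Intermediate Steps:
L(h) = 2 - (-5 + h)*(-3 + h) (L(h) = 2 - (h - 3)*(h - 5) = 2 - (-3 + h)*(-5 + h) = 2 - (-5 + h)*(-3 + h))
E(j, l) = 2*j (E(j, l) = j*2 = 2*j)
z(p) = -22*p (z(p) = (-13 - 1*(-1)**2 + 8*(-1))*p + 0 = (-13 - 1*1 - 8)*p + 0 = (-13 - 1 - 8)*p + 0 = -22*p + 0 = -22*p)
(z(-1)*(6*E(-2, 4)))*(-10) = ((-22*(-1))*(6*(2*(-2))))*(-10) = (22*(6*(-4)))*(-10) = (22*(-24))*(-10) = -528*(-10) = 5280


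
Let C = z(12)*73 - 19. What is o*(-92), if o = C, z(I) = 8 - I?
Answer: 28612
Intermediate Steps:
C = -311 (C = (8 - 1*12)*73 - 19 = (8 - 12)*73 - 19 = -4*73 - 19 = -292 - 19 = -311)
o = -311
o*(-92) = -311*(-92) = 28612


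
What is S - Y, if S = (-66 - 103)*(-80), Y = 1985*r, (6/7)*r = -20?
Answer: 179510/3 ≈ 59837.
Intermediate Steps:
r = -70/3 (r = (7/6)*(-20) = -70/3 ≈ -23.333)
Y = -138950/3 (Y = 1985*(-70/3) = -138950/3 ≈ -46317.)
S = 13520 (S = -169*(-80) = 13520)
S - Y = 13520 - 1*(-138950/3) = 13520 + 138950/3 = 179510/3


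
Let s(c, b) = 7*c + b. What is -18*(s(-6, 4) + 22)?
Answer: 288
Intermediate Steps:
s(c, b) = b + 7*c
-18*(s(-6, 4) + 22) = -18*((4 + 7*(-6)) + 22) = -18*((4 - 42) + 22) = -18*(-38 + 22) = -18*(-16) = 288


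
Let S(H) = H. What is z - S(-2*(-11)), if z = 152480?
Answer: 152458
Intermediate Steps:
z - S(-2*(-11)) = 152480 - (-2)*(-11) = 152480 - 1*22 = 152480 - 22 = 152458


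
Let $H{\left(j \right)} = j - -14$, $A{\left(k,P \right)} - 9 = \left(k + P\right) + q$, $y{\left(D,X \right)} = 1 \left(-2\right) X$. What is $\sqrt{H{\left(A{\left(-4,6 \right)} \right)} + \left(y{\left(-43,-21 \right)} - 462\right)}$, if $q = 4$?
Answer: $i \sqrt{391} \approx 19.774 i$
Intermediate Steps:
$y{\left(D,X \right)} = - 2 X$
$A{\left(k,P \right)} = 13 + P + k$ ($A{\left(k,P \right)} = 9 + \left(\left(k + P\right) + 4\right) = 9 + \left(\left(P + k\right) + 4\right) = 9 + \left(4 + P + k\right) = 13 + P + k$)
$H{\left(j \right)} = 14 + j$ ($H{\left(j \right)} = j + 14 = 14 + j$)
$\sqrt{H{\left(A{\left(-4,6 \right)} \right)} + \left(y{\left(-43,-21 \right)} - 462\right)} = \sqrt{\left(14 + \left(13 + 6 - 4\right)\right) - 420} = \sqrt{\left(14 + 15\right) + \left(42 - 462\right)} = \sqrt{29 - 420} = \sqrt{-391} = i \sqrt{391}$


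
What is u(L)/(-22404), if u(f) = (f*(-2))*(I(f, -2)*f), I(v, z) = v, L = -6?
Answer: -36/1867 ≈ -0.019282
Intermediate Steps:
u(f) = -2*f³ (u(f) = (f*(-2))*(f*f) = (-2*f)*f² = -2*f³)
u(L)/(-22404) = -2*(-6)³/(-22404) = -2*(-216)*(-1/22404) = 432*(-1/22404) = -36/1867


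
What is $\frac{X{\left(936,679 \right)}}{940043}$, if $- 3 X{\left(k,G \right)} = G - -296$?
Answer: $- \frac{25}{72311} \approx -0.00034573$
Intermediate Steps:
$X{\left(k,G \right)} = - \frac{296}{3} - \frac{G}{3}$ ($X{\left(k,G \right)} = - \frac{G - -296}{3} = - \frac{G + 296}{3} = - \frac{296 + G}{3} = - \frac{296}{3} - \frac{G}{3}$)
$\frac{X{\left(936,679 \right)}}{940043} = \frac{- \frac{296}{3} - \frac{679}{3}}{940043} = \left(- \frac{296}{3} - \frac{679}{3}\right) \frac{1}{940043} = \left(-325\right) \frac{1}{940043} = - \frac{25}{72311}$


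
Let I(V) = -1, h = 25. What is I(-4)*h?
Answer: -25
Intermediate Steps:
I(-4)*h = -1*25 = -25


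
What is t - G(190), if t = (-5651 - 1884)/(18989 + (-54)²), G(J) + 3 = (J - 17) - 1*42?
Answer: -562275/4381 ≈ -128.34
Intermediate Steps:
G(J) = -62 + J (G(J) = -3 + ((J - 17) - 1*42) = -3 + ((-17 + J) - 42) = -3 + (-59 + J) = -62 + J)
t = -1507/4381 (t = -7535/(18989 + 2916) = -7535/21905 = -7535*1/21905 = -1507/4381 ≈ -0.34399)
t - G(190) = -1507/4381 - (-62 + 190) = -1507/4381 - 1*128 = -1507/4381 - 128 = -562275/4381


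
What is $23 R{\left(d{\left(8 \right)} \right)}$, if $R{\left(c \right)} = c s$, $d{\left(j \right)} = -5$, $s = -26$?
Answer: $2990$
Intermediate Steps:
$R{\left(c \right)} = - 26 c$ ($R{\left(c \right)} = c \left(-26\right) = - 26 c$)
$23 R{\left(d{\left(8 \right)} \right)} = 23 \left(\left(-26\right) \left(-5\right)\right) = 23 \cdot 130 = 2990$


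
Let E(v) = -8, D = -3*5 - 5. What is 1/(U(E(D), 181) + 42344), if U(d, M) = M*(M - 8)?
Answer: 1/73657 ≈ 1.3576e-5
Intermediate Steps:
D = -20 (D = -15 - 5 = -20)
U(d, M) = M*(-8 + M)
1/(U(E(D), 181) + 42344) = 1/(181*(-8 + 181) + 42344) = 1/(181*173 + 42344) = 1/(31313 + 42344) = 1/73657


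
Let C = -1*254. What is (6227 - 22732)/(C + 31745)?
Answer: -16505/31491 ≈ -0.52412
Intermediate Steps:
C = -254
(6227 - 22732)/(C + 31745) = (6227 - 22732)/(-254 + 31745) = -16505/31491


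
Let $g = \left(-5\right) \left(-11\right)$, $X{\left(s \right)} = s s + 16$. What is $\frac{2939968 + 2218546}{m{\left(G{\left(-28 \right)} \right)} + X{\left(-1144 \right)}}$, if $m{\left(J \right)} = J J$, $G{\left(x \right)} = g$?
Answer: $\frac{5158514}{1311777} \approx 3.9325$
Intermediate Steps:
$X{\left(s \right)} = 16 + s^{2}$ ($X{\left(s \right)} = s^{2} + 16 = 16 + s^{2}$)
$g = 55$
$G{\left(x \right)} = 55$
$m{\left(J \right)} = J^{2}$
$\frac{2939968 + 2218546}{m{\left(G{\left(-28 \right)} \right)} + X{\left(-1144 \right)}} = \frac{2939968 + 2218546}{55^{2} + \left(16 + \left(-1144\right)^{2}\right)} = \frac{5158514}{3025 + \left(16 + 1308736\right)} = \frac{5158514}{3025 + 1308752} = \frac{5158514}{1311777}$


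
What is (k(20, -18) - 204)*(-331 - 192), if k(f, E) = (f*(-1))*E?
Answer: -81588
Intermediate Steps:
k(f, E) = -E*f (k(f, E) = (-f)*E = -E*f)
(k(20, -18) - 204)*(-331 - 192) = (-1*(-18)*20 - 204)*(-331 - 192) = (360 - 204)*(-523) = 156*(-523) = -81588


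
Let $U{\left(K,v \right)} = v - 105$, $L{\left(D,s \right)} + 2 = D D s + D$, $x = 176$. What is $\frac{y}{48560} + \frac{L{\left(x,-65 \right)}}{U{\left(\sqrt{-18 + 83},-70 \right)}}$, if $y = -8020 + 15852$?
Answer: $\frac{2444139189}{212450} \approx 11505.0$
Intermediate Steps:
$y = 7832$
$L{\left(D,s \right)} = -2 + D + s D^{2}$ ($L{\left(D,s \right)} = -2 + \left(D D s + D\right) = -2 + \left(D^{2} s + D\right) = -2 + \left(s D^{2} + D\right) = -2 + \left(D + s D^{2}\right) = -2 + D + s D^{2}$)
$U{\left(K,v \right)} = -105 + v$
$\frac{y}{48560} + \frac{L{\left(x,-65 \right)}}{U{\left(\sqrt{-18 + 83},-70 \right)}} = \frac{7832}{48560} + \frac{-2 + 176 - 65 \cdot 176^{2}}{-105 - 70} = 7832 \cdot \frac{1}{48560} + \frac{-2 + 176 - 2013440}{-175} = \frac{979}{6070} + \left(-2 + 176 - 2013440\right) \left(- \frac{1}{175}\right) = \frac{979}{6070} - - \frac{2013266}{175} = \frac{979}{6070} + \frac{2013266}{175} = \frac{2444139189}{212450}$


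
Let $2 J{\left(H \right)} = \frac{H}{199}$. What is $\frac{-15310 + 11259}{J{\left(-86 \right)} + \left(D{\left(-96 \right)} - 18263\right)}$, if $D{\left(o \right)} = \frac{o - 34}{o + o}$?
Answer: $\frac{77390304}{348887545} \approx 0.22182$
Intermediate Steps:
$J{\left(H \right)} = \frac{H}{398}$ ($J{\left(H \right)} = \frac{H \frac{1}{199}}{2} = \frac{\frac{1}{199} H}{2} = \frac{H}{398}$)
$D{\left(o \right)} = \frac{-34 + o}{2 o}$
$\frac{-15310 + 11259}{J{\left(-86 \right)} + \left(D{\left(-96 \right)} - 18263\right)} = \frac{-15310 + 11259}{\frac{1}{398} \left(-86\right) - \left(18263 - \frac{-34 - 96}{2 \left(-96\right)}\right)} = - \frac{4051}{- \frac{43}{199} - \left(18263 + \frac{1}{192} \left(-130\right)\right)} = - \frac{4051}{- \frac{43}{199} + \left(\frac{65}{96} - 18263\right)} = - \frac{4051}{- \frac{43}{199} - \frac{1753183}{96}} = - \frac{4051}{- \frac{348887545}{19104}} = \left(-4051\right) \left(- \frac{19104}{348887545}\right) = \frac{77390304}{348887545}$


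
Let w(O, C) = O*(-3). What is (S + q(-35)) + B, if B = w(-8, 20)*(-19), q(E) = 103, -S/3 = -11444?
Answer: 33979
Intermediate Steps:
S = 34332 (S = -3*(-11444) = 34332)
w(O, C) = -3*O
B = -456 (B = -3*(-8)*(-19) = 24*(-19) = -456)
(S + q(-35)) + B = (34332 + 103) - 456 = 34435 - 456 = 33979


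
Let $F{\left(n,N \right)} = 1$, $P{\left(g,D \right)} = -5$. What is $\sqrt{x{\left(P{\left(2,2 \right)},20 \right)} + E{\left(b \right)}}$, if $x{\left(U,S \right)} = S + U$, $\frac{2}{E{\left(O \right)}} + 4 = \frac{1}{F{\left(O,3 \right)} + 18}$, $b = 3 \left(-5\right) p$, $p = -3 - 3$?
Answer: $\frac{\sqrt{3261}}{15} \approx 3.807$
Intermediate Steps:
$p = -6$ ($p = -3 - 3 = -6$)
$b = 90$ ($b = 3 \left(-5\right) \left(-6\right) = \left(-15\right) \left(-6\right) = 90$)
$E{\left(O \right)} = - \frac{38}{75}$ ($E{\left(O \right)} = \frac{2}{-4 + \frac{1}{1 + 18}} = \frac{2}{-4 + \frac{1}{19}} = \frac{2}{- \frac{75}{19}} = 2 \left(- \frac{19}{75}\right) = - \frac{38}{75}$)
$\sqrt{x{\left(P{\left(2,2 \right)},20 \right)} + E{\left(b \right)}} = \sqrt{\left(20 - 5\right) - \frac{38}{75}} = \sqrt{15 - \frac{38}{75}} = \sqrt{\frac{1087}{75}} = \frac{\sqrt{3261}}{15}$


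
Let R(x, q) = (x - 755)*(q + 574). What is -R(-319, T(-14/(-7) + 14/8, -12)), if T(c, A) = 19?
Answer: 636882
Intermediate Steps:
R(x, q) = (-755 + x)*(574 + q)
-R(-319, T(-14/(-7) + 14/8, -12)) = -(-433370 - 755*19 + 574*(-319) + 19*(-319)) = -(-433370 - 14345 - 183106 - 6061) = -1*(-636882) = 636882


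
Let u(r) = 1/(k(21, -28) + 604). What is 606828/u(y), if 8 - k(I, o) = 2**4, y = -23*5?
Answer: 361669488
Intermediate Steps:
y = -115
k(I, o) = -8 (k(I, o) = 8 - 1*2**4 = 8 - 1*16 = 8 - 16 = -8)
u(r) = 1/596 (u(r) = 1/(-8 + 604) = 1/596)
606828/u(y) = 606828/(1/596) = 606828*596 = 361669488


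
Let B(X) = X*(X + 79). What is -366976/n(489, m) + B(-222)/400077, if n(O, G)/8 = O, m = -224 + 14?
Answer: -679141050/7245839 ≈ -93.728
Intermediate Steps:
m = -210
B(X) = X*(79 + X)
n(O, G) = 8*O
-366976/n(489, m) + B(-222)/400077 = -366976/(8*489) - 222*(79 - 222)/400077 = -366976/3912 - 222*(-143)*(1/400077) = -366976*1/3912 + 31746*(1/400077) = -45872/489 + 10582/133359 = -679141050/7245839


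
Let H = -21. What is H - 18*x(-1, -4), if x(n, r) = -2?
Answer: 15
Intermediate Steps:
H - 18*x(-1, -4) = -21 - 18*(-2) = -21 + 36 = 15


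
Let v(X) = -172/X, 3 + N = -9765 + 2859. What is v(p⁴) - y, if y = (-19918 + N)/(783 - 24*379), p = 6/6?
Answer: -1456663/8313 ≈ -175.23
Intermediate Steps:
p = 1 (p = 6*(⅙) = 1)
N = -6909 (N = -3 + (-9765 + 2859) = -3 - 6906 = -6909)
y = 26827/8313 (y = (-19918 - 6909)/(783 - 24*379) = -26827/(783 - 9096) = -26827/(-8313) = -26827*(-1/8313) = 26827/8313 ≈ 3.2271)
v(p⁴) - y = -172/(1⁴) - 1*26827/8313 = -172/1 - 26827/8313 = -172*1 - 26827/8313 = -172 - 26827/8313 = -1456663/8313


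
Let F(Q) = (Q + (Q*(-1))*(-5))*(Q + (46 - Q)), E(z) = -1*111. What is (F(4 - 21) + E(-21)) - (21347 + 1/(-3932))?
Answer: -102821799/3932 ≈ -26150.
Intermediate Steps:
E(z) = -111
F(Q) = 276*Q (F(Q) = (Q - Q*(-5))*46 = (Q + 5*Q)*46 = (6*Q)*46 = 276*Q)
(F(4 - 21) + E(-21)) - (21347 + 1/(-3932)) = (276*(4 - 21) - 111) - (21347 + 1/(-3932)) = (276*(-17) - 111) - (21347 - 1/3932) = (-4692 - 111) - 1*83936403/3932 = -4803 - 83936403/3932 = -102821799/3932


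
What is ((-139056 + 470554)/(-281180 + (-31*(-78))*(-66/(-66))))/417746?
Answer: -165749/58225855226 ≈ -2.8467e-6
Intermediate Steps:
((-139056 + 470554)/(-281180 + (-31*(-78))*(-66/(-66))))/417746 = (331498/(-281180 + 2418*(-66*(-1/66))))*(1/417746) = (331498/(-281180 + 2418*1))*(1/417746) = (331498/(-281180 + 2418))*(1/417746) = (331498/(-278762))*(1/417746) = (331498*(-1/278762))*(1/417746) = -165749/139381*1/417746 = -165749/58225855226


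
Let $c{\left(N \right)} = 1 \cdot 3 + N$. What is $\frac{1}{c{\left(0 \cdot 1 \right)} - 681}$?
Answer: $- \frac{1}{678} \approx -0.0014749$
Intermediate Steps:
$c{\left(N \right)} = 3 + N$
$\frac{1}{c{\left(0 \cdot 1 \right)} - 681} = \frac{1}{\left(3 + 0 \cdot 1\right) - 681} = \frac{1}{\left(3 + 0\right) - 681} = \frac{1}{3 - 681} = \frac{1}{-678} = - \frac{1}{678}$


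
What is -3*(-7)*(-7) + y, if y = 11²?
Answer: -26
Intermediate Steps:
y = 121
-3*(-7)*(-7) + y = -3*(-7)*(-7) + 121 = 21*(-7) + 121 = -147 + 121 = -26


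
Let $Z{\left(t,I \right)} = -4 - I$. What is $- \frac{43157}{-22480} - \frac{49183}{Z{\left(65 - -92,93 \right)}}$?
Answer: $\frac{1109820069}{2180560} \approx 508.96$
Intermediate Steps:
$- \frac{43157}{-22480} - \frac{49183}{Z{\left(65 - -92,93 \right)}} = - \frac{43157}{-22480} - \frac{49183}{-4 - 93} = \left(-43157\right) \left(- \frac{1}{22480}\right) - \frac{49183}{-4 - 93} = \frac{43157}{22480} - \frac{49183}{-97} = \frac{43157}{22480} - - \frac{49183}{97} = \frac{43157}{22480} + \frac{49183}{97} = \frac{1109820069}{2180560}$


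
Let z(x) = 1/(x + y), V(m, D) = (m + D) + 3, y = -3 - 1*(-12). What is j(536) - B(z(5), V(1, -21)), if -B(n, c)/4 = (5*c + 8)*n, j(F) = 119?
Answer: 97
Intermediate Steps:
y = 9 (y = -3 + 12 = 9)
V(m, D) = 3 + D + m (V(m, D) = (D + m) + 3 = 3 + D + m)
z(x) = 1/(9 + x) (z(x) = 1/(x + 9) = 1/(9 + x))
B(n, c) = -4*n*(8 + 5*c) (B(n, c) = -4*(5*c + 8)*n = -4*(8 + 5*c)*n = -4*n*(8 + 5*c))
j(536) - B(z(5), V(1, -21)) = 119 - (-4)*(8 + 5*(3 - 21 + 1))/(9 + 5) = 119 - (-4)*(8 + 5*(-17))/14 = 119 - (-4)*(8 - 85)/14 = 119 - (-4)*(-77)/14 = 119 - 1*22 = 119 - 22 = 97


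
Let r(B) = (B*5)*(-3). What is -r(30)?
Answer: 450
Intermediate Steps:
r(B) = -15*B (r(B) = (5*B)*(-3) = -15*B)
-r(30) = -(-15)*30 = -1*(-450) = 450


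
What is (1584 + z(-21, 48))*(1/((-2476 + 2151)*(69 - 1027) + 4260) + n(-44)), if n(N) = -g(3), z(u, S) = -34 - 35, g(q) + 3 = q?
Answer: 303/63122 ≈ 0.0048002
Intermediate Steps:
g(q) = -3 + q
z(u, S) = -69
n(N) = 0 (n(N) = -(-3 + 3) = -1*0 = 0)
(1584 + z(-21, 48))*(1/((-2476 + 2151)*(69 - 1027) + 4260) + n(-44)) = (1584 - 69)*(1/((-2476 + 2151)*(69 - 1027) + 4260) + 0) = 1515*(1/(-325*(-958) + 4260) + 0) = 1515*(1/(311350 + 4260) + 0) = 1515*(1/315610 + 0) = 1515*(1/315610) = 303/63122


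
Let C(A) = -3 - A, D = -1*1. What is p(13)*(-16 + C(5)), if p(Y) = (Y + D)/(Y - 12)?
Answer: -288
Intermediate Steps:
D = -1
p(Y) = (-1 + Y)/(-12 + Y) (p(Y) = (Y - 1)/(Y - 12) = (-1 + Y)/(-12 + Y))
p(13)*(-16 + C(5)) = ((-1 + 13)/(-12 + 13))*(-16 + (-3 - 1*5)) = (12/1)*(-16 + (-3 - 5)) = (1*12)*(-16 - 8) = 12*(-24) = -288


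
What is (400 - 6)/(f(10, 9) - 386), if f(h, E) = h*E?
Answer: -197/148 ≈ -1.3311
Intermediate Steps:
f(h, E) = E*h
(400 - 6)/(f(10, 9) - 386) = (400 - 6)/(9*10 - 386) = 394/(90 - 386) = 394/(-296) = 394*(-1/296) = -197/148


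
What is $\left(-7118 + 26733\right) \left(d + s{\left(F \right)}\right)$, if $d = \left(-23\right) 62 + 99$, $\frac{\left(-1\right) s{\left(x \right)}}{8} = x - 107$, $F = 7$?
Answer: $-10337105$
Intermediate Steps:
$s{\left(x \right)} = 856 - 8 x$ ($s{\left(x \right)} = - 8 \left(x - 107\right) = - 8 \left(-107 + x\right) = 856 - 8 x$)
$d = -1327$ ($d = -1426 + 99 = -1327$)
$\left(-7118 + 26733\right) \left(d + s{\left(F \right)}\right) = \left(-7118 + 26733\right) \left(-1327 + \left(856 - 56\right)\right) = 19615 \left(-1327 + \left(856 - 56\right)\right) = 19615 \left(-1327 + 800\right) = 19615 \left(-527\right) = -10337105$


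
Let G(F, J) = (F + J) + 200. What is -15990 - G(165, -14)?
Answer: -16341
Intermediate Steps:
G(F, J) = 200 + F + J
-15990 - G(165, -14) = -15990 - (200 + 165 - 14) = -15990 - 1*351 = -15990 - 351 = -16341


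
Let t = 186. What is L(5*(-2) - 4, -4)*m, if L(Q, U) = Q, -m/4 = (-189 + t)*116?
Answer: -19488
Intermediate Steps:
m = 1392 (m = -4*(-189 + 186)*116 = -(-12)*116 = -4*(-348) = 1392)
L(5*(-2) - 4, -4)*m = (5*(-2) - 4)*1392 = (-10 - 4)*1392 = -14*1392 = -19488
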